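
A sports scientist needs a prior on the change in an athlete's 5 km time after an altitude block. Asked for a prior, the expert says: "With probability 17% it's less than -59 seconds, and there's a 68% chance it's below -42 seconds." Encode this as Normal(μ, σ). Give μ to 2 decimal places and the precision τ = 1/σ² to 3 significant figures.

μ = -47.59, τ = 0.007

The p-quantile of Normal(μ,σ) is μ + z_p·σ, with z_{0.17} = -0.9542 and z_{0.68} = 0.4677.
Eliminate σ: μ = (z₂·x₁ − z₁·x₂)/(z₂ − z₁) = (0.4677·-59 − (-0.9542)·-42)/1.422 = -47.59.
Then σ = (x₂ − x₁)/(z₂ − z₁) = (-42 − -59)/1.422 = 11.96.
Precision τ = 1/σ² = 1/11.96² = 0.007.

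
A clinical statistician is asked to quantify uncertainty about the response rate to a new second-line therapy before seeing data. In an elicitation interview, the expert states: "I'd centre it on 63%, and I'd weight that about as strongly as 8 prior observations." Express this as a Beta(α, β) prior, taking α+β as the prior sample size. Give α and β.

Under the effective-sample-size interpretation, Beta(α, β) has prior mean α/(α+β) and prior sample size α+β.
So α+β = 8 and α/(α+β) = 0.63, giving α = 0.63·8 = 5.04 and β = 8 − 5.04 = 2.96.

α = 5.04, β = 2.96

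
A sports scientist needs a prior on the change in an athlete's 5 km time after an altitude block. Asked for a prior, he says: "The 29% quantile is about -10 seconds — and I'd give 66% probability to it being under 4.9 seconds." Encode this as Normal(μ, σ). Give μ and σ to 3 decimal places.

The p-quantile of Normal(μ,σ) is μ + z_p·σ, with z_{0.29} = -0.5534 and z_{0.66} = 0.4125.
Eliminate σ: μ = (z₂·x₁ − z₁·x₂)/(z₂ − z₁) = (0.4125·-10 − (-0.5534)·4.9)/0.9658 = -1.463.
Then σ = (x₂ − x₁)/(z₂ − z₁) = (4.9 − -10)/0.9658 = 15.427.

μ = -1.463, σ = 15.427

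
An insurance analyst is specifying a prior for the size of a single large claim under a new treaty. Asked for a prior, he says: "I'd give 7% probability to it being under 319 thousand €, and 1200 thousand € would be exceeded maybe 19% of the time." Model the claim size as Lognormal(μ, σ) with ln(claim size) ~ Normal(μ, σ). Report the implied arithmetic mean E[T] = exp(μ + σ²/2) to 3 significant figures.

If T ~ Lognormal(μ,σ) then ln T ~ Normal(μ,σ), so the p-quantile of ln T is μ + z_p·σ.
ln(319) = 5.765 and ln(1200) = 7.09; z_{0.07} = -1.476, z_{0.81} = 0.8779.
σ = (7.09 − 5.765)/(0.8779 − (-1.476)) = 0.563.
μ = 5.765 − (-1.476)·0.563 = 6.596.
E[T] = exp(μ + σ²/2) = exp(6.596 + 0.1584) = 858 thousand €.

E[T] ≈ 858 thousand €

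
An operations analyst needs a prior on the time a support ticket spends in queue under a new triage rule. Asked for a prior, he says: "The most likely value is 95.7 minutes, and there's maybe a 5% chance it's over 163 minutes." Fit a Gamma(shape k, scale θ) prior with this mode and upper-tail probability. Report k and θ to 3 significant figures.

Gamma(k,θ) with k>1 has mode (k−1)θ, so θ = 95.7/(k−1).
Need P(X < 163) = 0.95 with θ tied to k this way. Start at k = 2, θ = 95.7: P(X<163) ≈ 0.508.
Too low — raise k to concentrate. Iterating converges to k ≈ 10.8.
Then θ = 95.7/(10.8−1) ≈ 9.72.

k ≈ 10.8, θ ≈ 9.72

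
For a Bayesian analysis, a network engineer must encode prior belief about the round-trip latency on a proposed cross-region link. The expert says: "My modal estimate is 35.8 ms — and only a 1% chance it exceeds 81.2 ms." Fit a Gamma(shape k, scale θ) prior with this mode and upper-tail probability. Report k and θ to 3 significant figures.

k ≈ 8.14, θ ≈ 5.01

Gamma(k,θ) with k>1 has mode (k−1)θ, so θ = 35.8/(k−1).
Need P(X < 81.2) = 0.99 with θ tied to k this way. Start at k = 2, θ = 35.8: P(X<81.2) ≈ 0.662.
Too low — raise k to concentrate. Iterating converges to k ≈ 8.14.
Then θ = 35.8/(8.14−1) ≈ 5.01.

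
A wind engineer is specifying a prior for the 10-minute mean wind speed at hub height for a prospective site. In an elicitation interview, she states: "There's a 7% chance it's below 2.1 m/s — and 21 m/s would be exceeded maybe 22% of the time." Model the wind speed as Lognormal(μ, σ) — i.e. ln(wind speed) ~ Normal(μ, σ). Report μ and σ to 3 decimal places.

If T ~ Lognormal(μ,σ) then ln T ~ Normal(μ,σ), so the p-quantile of ln T is μ + z_p·σ.
ln(2.1) = 0.7419 and ln(21) = 3.045; z_{0.07} = -1.476, z_{0.78} = 0.7722.
σ = (3.045 − 0.7419)/(0.7722 − (-1.476)) = 1.024.
μ = 0.7419 − (-1.476)·1.024 = 2.254.

μ ≈ 2.254, σ ≈ 1.024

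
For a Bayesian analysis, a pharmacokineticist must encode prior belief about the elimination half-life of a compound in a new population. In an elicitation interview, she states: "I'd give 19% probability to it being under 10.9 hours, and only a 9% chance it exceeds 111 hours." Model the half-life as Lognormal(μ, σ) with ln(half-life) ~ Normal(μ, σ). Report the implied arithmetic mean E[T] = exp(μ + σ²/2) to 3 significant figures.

E[T] ≈ 47.2 hours

If T ~ Lognormal(μ,σ) then ln T ~ Normal(μ,σ), so the p-quantile of ln T is μ + z_p·σ.
ln(10.9) = 2.389 and ln(111) = 4.71; z_{0.19} = -0.8779, z_{0.91} = 1.341.
σ = (4.71 − 2.389)/(1.341 − (-0.8779)) = 1.046.
μ = 2.389 − (-0.8779)·1.046 = 3.307.
E[T] = exp(μ + σ²/2) = exp(3.307 + 0.5471) = 47.2 hours.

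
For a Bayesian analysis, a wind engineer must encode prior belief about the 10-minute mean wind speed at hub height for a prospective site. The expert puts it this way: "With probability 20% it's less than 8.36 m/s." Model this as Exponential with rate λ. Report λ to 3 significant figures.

P(T < 8.36) = 1 − e^(−λ·8.36) = 0.2, so λ = −ln(1−0.2)/8.36 = −ln(0.8)/8.36 = 0.0267.

λ ≈ 0.0267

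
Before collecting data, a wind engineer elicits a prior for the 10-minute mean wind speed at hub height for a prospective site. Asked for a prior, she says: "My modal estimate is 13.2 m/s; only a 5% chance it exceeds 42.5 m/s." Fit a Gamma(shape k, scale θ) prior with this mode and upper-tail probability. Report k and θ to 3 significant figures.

k ≈ 2.92, θ ≈ 6.89

Gamma(k,θ) with k>1 has mode (k−1)θ, so θ = 13.2/(k−1).
Need P(X < 42.5) = 0.95 with θ tied to k this way. Start at k = 2, θ = 13.2: P(X<42.5) ≈ 0.831.
Too low — raise k to concentrate. Iterating converges to k ≈ 2.92.
Then θ = 13.2/(2.92−1) ≈ 6.89.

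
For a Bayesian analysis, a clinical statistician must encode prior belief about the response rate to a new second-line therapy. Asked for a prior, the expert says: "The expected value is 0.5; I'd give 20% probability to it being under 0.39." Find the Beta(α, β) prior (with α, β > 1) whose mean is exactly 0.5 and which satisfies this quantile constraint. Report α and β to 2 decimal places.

α ≈ 7.38, β ≈ 7.38

With mean 0.5 fixed, write α = 0.5s, β = 0.5s where s = α+β.
Need P(θ < 0.39) = 0.2 under Beta(0.5s, 0.5s). Normal approximation: (q−m)/√(m(1−m)/s) ≈ z_{0.2} = -0.842, so s ≈ 0.5·0.5·(-0.842)²/(0.39−0.5)² = 14.6.
At s = 14.6: P(θ<0.39) ≈ 0.201. Adjusting to match 0.2 gives s ≈ 14.77.
So α = 0.5·14.77 ≈ 7.38, β = 0.5·14.77 ≈ 7.38.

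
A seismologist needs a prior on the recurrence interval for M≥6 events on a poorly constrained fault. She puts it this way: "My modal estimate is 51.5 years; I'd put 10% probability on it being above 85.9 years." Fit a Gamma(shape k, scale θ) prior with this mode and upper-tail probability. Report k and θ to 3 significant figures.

k ≈ 8.22, θ ≈ 7.14

Gamma(k,θ) with k>1 has mode (k−1)θ, so θ = 51.5/(k−1).
Need P(X < 85.9) = 0.9 with θ tied to k this way. Start at k = 2, θ = 51.5: P(X<85.9) ≈ 0.497.
Too low — raise k to concentrate. Iterating converges to k ≈ 8.22.
Then θ = 51.5/(8.22−1) ≈ 7.14.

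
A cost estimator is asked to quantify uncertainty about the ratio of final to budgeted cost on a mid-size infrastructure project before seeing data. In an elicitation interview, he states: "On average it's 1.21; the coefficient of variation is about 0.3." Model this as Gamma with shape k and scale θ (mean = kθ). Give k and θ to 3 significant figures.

For Gamma(k, scale θ): mean = kθ, variance = kθ², so CV = 1/√k.
CV = 0.3, hence k = 1/CV² = 11.1.
Then θ = mean/k = 1.21/11.1 = 0.109.

k ≈ 11.1, θ ≈ 0.109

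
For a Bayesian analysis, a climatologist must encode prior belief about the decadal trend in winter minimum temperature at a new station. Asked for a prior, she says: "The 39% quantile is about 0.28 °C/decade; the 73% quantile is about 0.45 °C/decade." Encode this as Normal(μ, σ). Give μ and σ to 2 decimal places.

For Normal(μ,σ), the p-quantile is μ + z_p·σ. Here z_{0.39} = -0.2793, z_{0.73} = 0.6128.
So 0.28 = μ − 0.2793σ and 0.45 = μ + 0.6128σ.
Subtracting: σ = (0.45 − 0.28)/(0.6128 − (-0.2793)) = 0.19.
Then μ = 0.28 − (-0.2793)·0.19 = 0.33.

μ = 0.33, σ = 0.19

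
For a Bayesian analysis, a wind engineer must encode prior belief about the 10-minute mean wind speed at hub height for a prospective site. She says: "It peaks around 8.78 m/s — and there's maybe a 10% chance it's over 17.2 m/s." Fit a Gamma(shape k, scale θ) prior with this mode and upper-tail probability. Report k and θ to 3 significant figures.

Gamma(k,θ) with k>1 has mode (k−1)θ, so θ = 8.78/(k−1).
Need P(X < 17.2) = 0.9 with θ tied to k this way. Start at k = 2, θ = 8.78: P(X<17.2) ≈ 0.583.
Too low — raise k to concentrate. Iterating converges to k ≈ 5.24.
Then θ = 8.78/(5.24−1) ≈ 2.07.

k ≈ 5.24, θ ≈ 2.07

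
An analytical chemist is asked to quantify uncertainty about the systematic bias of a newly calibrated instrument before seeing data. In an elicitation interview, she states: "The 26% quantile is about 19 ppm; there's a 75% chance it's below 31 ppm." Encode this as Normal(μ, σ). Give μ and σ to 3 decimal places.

The p-quantile of Normal(μ,σ) is μ + z_p·σ, with z_{0.26} = -0.6433 and z_{0.75} = 0.6745.
Eliminate σ: μ = (z₂·x₁ − z₁·x₂)/(z₂ − z₁) = (0.6745·19 − (-0.6433)·31)/1.318 = 24.858.
Then σ = (x₂ − x₁)/(z₂ − z₁) = (31 − 19)/1.318 = 9.106.

μ = 24.858, σ = 9.106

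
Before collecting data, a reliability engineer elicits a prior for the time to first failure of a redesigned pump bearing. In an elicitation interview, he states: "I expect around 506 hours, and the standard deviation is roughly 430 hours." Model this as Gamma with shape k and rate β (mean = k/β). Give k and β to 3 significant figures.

k ≈ 1.38, β ≈ 0.00274

For Gamma(k, rate β): mean = k/β, variance = k/β², so CV = 1/√k.
CV = SD/mean = 430/506 = 0.8498, hence k = 1/CV² = 1.38.
Then β = k/mean = 1.38/506 = 0.00274.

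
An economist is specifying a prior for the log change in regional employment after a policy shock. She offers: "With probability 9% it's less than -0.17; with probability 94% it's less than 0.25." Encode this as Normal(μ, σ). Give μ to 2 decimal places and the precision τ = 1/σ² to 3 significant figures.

μ = 0.02, τ = 47.5

For Normal(μ,σ), the p-quantile is μ + z_p·σ. Here z_{0.09} = -1.341, z_{0.94} = 1.555.
So -0.17 = μ − 1.341σ and 0.25 = μ + 1.555σ.
Subtracting: σ = (0.25 − -0.17)/(1.555 − (-1.341)) = 0.15.
Then μ = -0.17 − (-1.341)·0.15 = 0.02.
Precision τ = 1/σ² = 1/0.1451² = 47.5.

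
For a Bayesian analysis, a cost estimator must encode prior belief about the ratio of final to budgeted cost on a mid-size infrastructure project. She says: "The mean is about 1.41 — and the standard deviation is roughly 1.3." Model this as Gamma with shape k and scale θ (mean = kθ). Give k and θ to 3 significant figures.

For Gamma(k, scale θ): mean = kθ, variance = kθ², so CV = 1/√k.
CV = SD/mean = 1.3/1.41 = 0.922, hence k = 1/CV² = 1.18.
Then θ = mean/k = 1.41/1.18 = 1.2.

k ≈ 1.18, θ ≈ 1.2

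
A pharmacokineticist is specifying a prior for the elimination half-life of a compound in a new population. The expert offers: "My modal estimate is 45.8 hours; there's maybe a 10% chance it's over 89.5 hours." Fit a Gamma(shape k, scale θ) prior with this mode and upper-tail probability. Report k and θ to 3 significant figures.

Gamma(k,θ) with k>1 has mode (k−1)θ, so θ = 45.8/(k−1).
Need P(X < 89.5) = 0.9 with θ tied to k this way. Start at k = 2, θ = 45.8: P(X<89.5) ≈ 0.581.
Too low — raise k to concentrate. Iterating converges to k ≈ 5.27.
Then θ = 45.8/(5.27−1) ≈ 10.7.

k ≈ 5.27, θ ≈ 10.7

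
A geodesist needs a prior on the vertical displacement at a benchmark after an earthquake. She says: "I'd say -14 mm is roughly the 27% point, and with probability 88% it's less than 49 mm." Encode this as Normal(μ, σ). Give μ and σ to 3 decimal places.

The p-quantile of Normal(μ,σ) is μ + z_p·σ, with z_{0.27} = -0.6128 and z_{0.88} = 1.175.
Eliminate σ: μ = (z₂·x₁ − z₁·x₂)/(z₂ − z₁) = (1.175·-14 − (-0.6128)·49)/1.788 = 7.595.
Then σ = (x₂ − x₁)/(z₂ − z₁) = (49 − -14)/1.788 = 35.239.

μ = 7.595, σ = 35.239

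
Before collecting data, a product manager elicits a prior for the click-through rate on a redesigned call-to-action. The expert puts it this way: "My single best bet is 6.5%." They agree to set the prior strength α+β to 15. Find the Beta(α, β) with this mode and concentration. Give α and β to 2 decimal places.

For α,β > 1 the Beta mode is (α−1)/(α+β−2). With α+β = 15, the mode is (α−1)/13.
Set (α−1)/13 = 0.065 → α = 1 + 0.065·13 = 1.84.
β = 15 − α = 13.16.

α = 1.84, β = 13.16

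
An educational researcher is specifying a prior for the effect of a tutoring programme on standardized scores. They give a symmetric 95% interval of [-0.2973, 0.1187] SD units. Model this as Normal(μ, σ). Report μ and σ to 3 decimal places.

μ = -0.089, σ = 0.106

A symmetric 95% interval runs μ ± z·σ with z = 1.96.
Half-width = 0.208, so σ = 0.208/1.96 = 0.106.
μ is the interval midpoint, -0.089.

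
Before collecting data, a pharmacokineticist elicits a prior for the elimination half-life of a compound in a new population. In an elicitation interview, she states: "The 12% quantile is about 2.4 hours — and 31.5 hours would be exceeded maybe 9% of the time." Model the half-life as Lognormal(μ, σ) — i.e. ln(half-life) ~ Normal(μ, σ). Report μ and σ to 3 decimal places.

If T ~ Lognormal(μ,σ) then ln T ~ Normal(μ,σ), so the p-quantile of ln T is μ + z_p·σ.
ln(2.4) = 0.8755 and ln(31.5) = 3.45; z_{0.12} = -1.175, z_{0.91} = 1.341.
σ = (3.45 − 0.8755)/(1.341 − (-1.175)) = 1.023.
μ = 0.8755 − (-1.175)·1.023 = 2.078.

μ ≈ 2.078, σ ≈ 1.023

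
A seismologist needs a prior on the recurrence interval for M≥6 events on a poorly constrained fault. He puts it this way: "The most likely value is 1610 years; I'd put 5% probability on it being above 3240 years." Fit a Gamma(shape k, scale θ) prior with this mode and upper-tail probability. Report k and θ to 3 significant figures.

k ≈ 6.66, θ ≈ 284

Gamma(k,θ) with k>1 has mode (k−1)θ, so θ = 1610/(k−1).
Need P(X < 3240) = 0.95 with θ tied to k this way. Start at k = 2, θ = 1610: P(X<3240) ≈ 0.597.
Too low — raise k to concentrate. Iterating converges to k ≈ 6.66.
Then θ = 1610/(6.66−1) ≈ 284.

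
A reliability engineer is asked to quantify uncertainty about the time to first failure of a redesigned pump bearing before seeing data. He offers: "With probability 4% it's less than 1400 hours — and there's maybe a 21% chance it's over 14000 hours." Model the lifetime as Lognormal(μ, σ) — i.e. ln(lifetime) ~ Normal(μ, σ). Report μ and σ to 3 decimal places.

μ ≈ 8.821, σ ≈ 0.900

If T ~ Lognormal(μ,σ) then ln T ~ Normal(μ,σ), so the p-quantile of ln T is μ + z_p·σ.
ln(1400) = 7.244 and ln(14000) = 9.547; z_{0.04} = -1.751, z_{0.79} = 0.8064.
σ = (9.547 − 7.244)/(0.8064 − (-1.751)) = 0.900.
μ = 7.244 − (-1.751)·0.900 = 8.821.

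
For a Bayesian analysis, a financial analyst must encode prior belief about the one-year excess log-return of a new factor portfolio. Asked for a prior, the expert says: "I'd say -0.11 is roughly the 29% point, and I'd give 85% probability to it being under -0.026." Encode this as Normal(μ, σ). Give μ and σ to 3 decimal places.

μ = -0.081, σ = 0.053

The p-quantile of Normal(μ,σ) is μ + z_p·σ, with z_{0.29} = -0.5534 and z_{0.85} = 1.036.
Eliminate σ: μ = (z₂·x₁ − z₁·x₂)/(z₂ − z₁) = (1.036·-0.11 − (-0.5534)·-0.026)/1.59 = -0.081.
Then σ = (x₂ − x₁)/(z₂ − z₁) = (-0.026 − -0.11)/1.59 = 0.053.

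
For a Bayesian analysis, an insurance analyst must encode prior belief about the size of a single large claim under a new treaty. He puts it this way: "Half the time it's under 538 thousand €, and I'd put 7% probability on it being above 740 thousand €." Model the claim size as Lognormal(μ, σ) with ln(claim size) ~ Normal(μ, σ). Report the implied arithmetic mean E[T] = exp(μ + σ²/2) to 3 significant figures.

If T ~ Lognormal(μ,σ) then ln T ~ Normal(μ,σ), so the p-quantile of ln T is μ + z_p·σ.
ln(538) = 6.288 and ln(740) = 6.607; z_{0.5} = 0, z_{0.93} = 1.476.
σ = (6.607 − 6.288)/(1.476 − (0)) = 0.216.
μ = 6.288 − (0)·0.216 = 6.288.
E[T] = exp(μ + σ²/2) = exp(6.288 + 0.0233) = 551 thousand €.

E[T] ≈ 551 thousand €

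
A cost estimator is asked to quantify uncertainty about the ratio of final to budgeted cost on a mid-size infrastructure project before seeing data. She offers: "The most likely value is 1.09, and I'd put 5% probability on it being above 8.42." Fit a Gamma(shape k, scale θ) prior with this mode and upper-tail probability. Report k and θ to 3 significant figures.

k ≈ 1.51, θ ≈ 2.15

Gamma(k,θ) with k>1 has mode (k−1)θ, so θ = 1.09/(k−1).
Need P(X < 8.42) = 0.95 with θ tied to k this way. Start at k = 2, θ = 1.09: P(X<8.42) ≈ 0.996.
Too high — lower k to spread out. Iterating converges to k ≈ 1.51.
Then θ = 1.09/(1.51−1) ≈ 2.15.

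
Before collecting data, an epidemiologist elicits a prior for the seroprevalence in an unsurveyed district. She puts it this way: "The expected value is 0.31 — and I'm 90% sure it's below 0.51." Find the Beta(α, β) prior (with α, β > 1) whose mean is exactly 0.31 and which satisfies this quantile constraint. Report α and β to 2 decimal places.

With mean 0.31 fixed, write α = 0.31s, β = 0.69s where s = α+β.
Need P(θ < 0.51) = 0.9 under Beta(0.31s, 0.69s). Normal approximation: (q−m)/√(m(1−m)/s) ≈ z_{0.9} = 1.28, so s ≈ 0.31·0.69·(1.28)²/(0.51−0.31)² = 8.8.
At s = 8.8: P(θ<0.51) ≈ 0.896. Adjusting to match 0.9 gives s ≈ 9.17.
So α = 0.31·9.17 ≈ 2.84, β = 0.69·9.17 ≈ 6.33.

α ≈ 2.84, β ≈ 6.33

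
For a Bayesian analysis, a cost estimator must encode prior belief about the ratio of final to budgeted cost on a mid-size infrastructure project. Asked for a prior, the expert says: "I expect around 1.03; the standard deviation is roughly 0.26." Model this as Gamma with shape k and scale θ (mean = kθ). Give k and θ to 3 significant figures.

k ≈ 15.7, θ ≈ 0.0656

For Gamma(k, scale θ): mean = kθ, variance = kθ², so CV = 1/√k.
CV = SD/mean = 0.26/1.03 = 0.2524, hence k = 1/CV² = 15.7.
Then θ = mean/k = 1.03/15.7 = 0.0656.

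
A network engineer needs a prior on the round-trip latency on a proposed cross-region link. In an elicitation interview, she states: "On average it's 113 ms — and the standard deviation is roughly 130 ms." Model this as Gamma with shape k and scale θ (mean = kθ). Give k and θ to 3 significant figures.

k ≈ 0.756, θ ≈ 150

For Gamma(k, scale θ): mean = kθ, variance = kθ², so CV = 1/√k.
CV = SD/mean = 130/113 = 1.15, hence k = 1/CV² = 0.756.
Then θ = mean/k = 113/0.756 = 150.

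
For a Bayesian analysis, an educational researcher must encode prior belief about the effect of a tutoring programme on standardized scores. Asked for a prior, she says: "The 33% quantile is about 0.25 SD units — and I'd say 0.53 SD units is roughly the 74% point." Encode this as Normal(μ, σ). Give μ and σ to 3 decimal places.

μ = 0.364, σ = 0.258

For Normal(μ,σ), the p-quantile is μ + z_p·σ. Here z_{0.33} = -0.4399, z_{0.74} = 0.6433.
So 0.25 = μ − 0.4399σ and 0.53 = μ + 0.6433σ.
Subtracting: σ = (0.53 − 0.25)/(0.6433 − (-0.4399)) = 0.258.
Then μ = 0.25 − (-0.4399)·0.258 = 0.364.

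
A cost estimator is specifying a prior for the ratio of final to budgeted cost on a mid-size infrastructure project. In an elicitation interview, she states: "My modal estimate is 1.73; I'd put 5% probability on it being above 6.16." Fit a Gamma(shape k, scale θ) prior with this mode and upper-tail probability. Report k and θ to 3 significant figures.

k ≈ 2.6, θ ≈ 1.08

Gamma(k,θ) with k>1 has mode (k−1)θ, so θ = 1.73/(k−1).
Need P(X < 6.16) = 0.95 with θ tied to k this way. Start at k = 2, θ = 1.73: P(X<6.16) ≈ 0.870.
Too low — raise k to concentrate. Iterating converges to k ≈ 2.6.
Then θ = 1.73/(2.6−1) ≈ 1.08.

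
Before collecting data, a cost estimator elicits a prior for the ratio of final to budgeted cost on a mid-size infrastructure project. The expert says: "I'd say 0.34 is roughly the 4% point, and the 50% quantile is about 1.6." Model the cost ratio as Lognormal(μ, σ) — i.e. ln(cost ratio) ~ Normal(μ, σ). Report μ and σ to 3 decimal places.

If T ~ Lognormal(μ,σ) then ln T ~ Normal(μ,σ), so the p-quantile of ln T is μ + z_p·σ.
ln(0.34) = -1.079 and ln(1.6) = 0.47; z_{0.04} = -1.751, z_{0.5} = 0.
σ = (0.47 − -1.079)/(0 − (-1.751)) = 0.885.
μ = -1.079 − (-1.751)·0.885 = 0.470.

μ ≈ 0.470, σ ≈ 0.885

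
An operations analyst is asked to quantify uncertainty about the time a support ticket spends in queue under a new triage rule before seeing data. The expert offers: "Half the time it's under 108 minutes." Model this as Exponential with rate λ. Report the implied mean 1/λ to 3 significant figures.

mean ≈ 156 minutes

Exponential median = ln 2 / λ, so λ = ln 2 / 108.0 = 0.00642.
Mean = 1/λ = 156 minutes.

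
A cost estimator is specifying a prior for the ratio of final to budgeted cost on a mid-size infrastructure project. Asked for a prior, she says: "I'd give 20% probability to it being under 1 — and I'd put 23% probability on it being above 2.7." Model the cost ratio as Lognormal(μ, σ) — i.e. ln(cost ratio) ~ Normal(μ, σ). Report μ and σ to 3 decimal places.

If T ~ Lognormal(μ,σ) then ln T ~ Normal(μ,σ), so the p-quantile of ln T is μ + z_p·σ.
ln(1) = 0 and ln(2.7) = 0.9933; z_{0.2} = -0.8416, z_{0.77} = 0.7388.
σ = (0.9933 − 0)/(0.7388 − (-0.8416)) = 0.628.
μ = 0 − (-0.8416)·0.628 = 0.529.

μ ≈ 0.529, σ ≈ 0.628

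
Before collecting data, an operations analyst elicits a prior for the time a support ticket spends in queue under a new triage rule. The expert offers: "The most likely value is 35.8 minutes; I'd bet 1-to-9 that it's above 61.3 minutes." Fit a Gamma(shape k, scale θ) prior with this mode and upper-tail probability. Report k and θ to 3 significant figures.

k ≈ 7.55, θ ≈ 5.47

Gamma(k,θ) with k>1 has mode (k−1)θ, so θ = 35.8/(k−1).
Need P(X < 61.3) = 0.9 with θ tied to k this way. Start at k = 2, θ = 35.8: P(X<61.3) ≈ 0.511.
Too low — raise k to concentrate. Iterating converges to k ≈ 7.55.
Then θ = 35.8/(7.55−1) ≈ 5.47.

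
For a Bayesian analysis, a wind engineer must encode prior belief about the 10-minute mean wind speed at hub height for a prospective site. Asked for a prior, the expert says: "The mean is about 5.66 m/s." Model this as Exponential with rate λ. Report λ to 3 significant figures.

Exponential mean = 1/λ, so λ = 1/5.66 = 0.177.

λ ≈ 0.177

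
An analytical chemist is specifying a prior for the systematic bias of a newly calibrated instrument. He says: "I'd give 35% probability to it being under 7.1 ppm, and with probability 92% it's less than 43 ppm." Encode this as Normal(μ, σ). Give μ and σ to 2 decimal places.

μ = 14.83, σ = 20.05

For Normal(μ,σ), the p-quantile is μ + z_p·σ. Here z_{0.35} = -0.3853, z_{0.92} = 1.405.
So 7.1 = μ − 0.3853σ and 43 = μ + 1.405σ.
Subtracting: σ = (43 − 7.1)/(1.405 − (-0.3853)) = 20.05.
Then μ = 7.1 − (-0.3853)·20.05 = 14.83.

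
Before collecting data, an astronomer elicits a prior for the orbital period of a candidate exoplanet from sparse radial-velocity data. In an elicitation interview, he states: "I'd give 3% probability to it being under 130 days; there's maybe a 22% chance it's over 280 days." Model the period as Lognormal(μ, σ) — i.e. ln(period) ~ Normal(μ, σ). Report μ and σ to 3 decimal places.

If T ~ Lognormal(μ,σ) then ln T ~ Normal(μ,σ), so the p-quantile of ln T is μ + z_p·σ.
ln(130) = 4.868 and ln(280) = 5.635; z_{0.03} = -1.881, z_{0.78} = 0.7722.
σ = (5.635 − 4.868)/(0.7722 − (-1.881)) = 0.289.
μ = 4.868 − (-1.881)·0.289 = 5.411.

μ ≈ 5.411, σ ≈ 0.289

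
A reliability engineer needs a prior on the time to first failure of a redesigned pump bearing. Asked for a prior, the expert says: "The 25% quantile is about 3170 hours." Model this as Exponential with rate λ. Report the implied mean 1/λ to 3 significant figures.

mean ≈ 11000 hours

P(T < 3170.0) = 1 − e^(−λ·3170.0) = 0.25, so λ = −ln(1−0.25)/3170.0 = −ln(0.75)/3170.0 = 9.08e-05.
Mean = 1/λ = 11000 hours.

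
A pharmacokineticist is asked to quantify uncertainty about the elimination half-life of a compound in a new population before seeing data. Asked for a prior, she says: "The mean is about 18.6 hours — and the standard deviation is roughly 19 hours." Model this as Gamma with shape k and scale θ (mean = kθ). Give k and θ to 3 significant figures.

k ≈ 0.958, θ ≈ 19.4

For Gamma(k, scale θ): mean = kθ, variance = kθ², so CV = 1/√k.
CV = SD/mean = 19/18.6 = 1.022, hence k = 1/CV² = 0.958.
Then θ = mean/k = 18.6/0.958 = 19.4.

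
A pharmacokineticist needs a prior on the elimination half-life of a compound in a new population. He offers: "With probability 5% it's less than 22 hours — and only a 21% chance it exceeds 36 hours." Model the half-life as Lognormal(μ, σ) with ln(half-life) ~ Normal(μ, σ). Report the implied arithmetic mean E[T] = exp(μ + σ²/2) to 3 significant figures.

If T ~ Lognormal(μ,σ) then ln T ~ Normal(μ,σ), so the p-quantile of ln T is μ + z_p·σ.
ln(22) = 3.091 and ln(36) = 3.584; z_{0.05} = -1.645, z_{0.79} = 0.8064.
σ = (3.584 − 3.091)/(0.8064 − (-1.645)) = 0.201.
μ = 3.091 − (-1.645)·0.201 = 3.422.
E[T] = exp(μ + σ²/2) = exp(3.422 + 0.0202) = 31.2 hours.

E[T] ≈ 31.2 hours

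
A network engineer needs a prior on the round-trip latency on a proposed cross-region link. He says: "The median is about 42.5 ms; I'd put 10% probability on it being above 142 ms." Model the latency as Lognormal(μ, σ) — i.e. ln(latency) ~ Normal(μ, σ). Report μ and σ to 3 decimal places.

If T ~ Lognormal(μ,σ) then ln T ~ Normal(μ,σ), so the p-quantile of ln T is μ + z_p·σ.
ln(42.5) = 3.75 and ln(142) = 4.956; z_{0.5} = 0, z_{0.9} = 1.282.
σ = (4.956 − 3.75)/(1.282 − (0)) = 0.941.
μ = 3.75 − (0)·0.941 = 3.750.

μ ≈ 3.750, σ ≈ 0.941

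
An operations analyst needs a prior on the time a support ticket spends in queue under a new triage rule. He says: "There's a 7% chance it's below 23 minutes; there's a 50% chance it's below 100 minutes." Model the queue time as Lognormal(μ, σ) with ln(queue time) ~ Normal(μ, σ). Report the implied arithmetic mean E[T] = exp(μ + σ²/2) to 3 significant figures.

E[T] ≈ 164 minutes

If T ~ Lognormal(μ,σ) then ln T ~ Normal(μ,σ), so the p-quantile of ln T is μ + z_p·σ.
ln(23) = 3.135 and ln(100) = 4.605; z_{0.07} = -1.476, z_{0.5} = 0.
σ = (4.605 − 3.135)/(0 − (-1.476)) = 0.996.
μ = 3.135 − (-1.476)·0.996 = 4.605.
E[T] = exp(μ + σ²/2) = exp(4.605 + 0.4959) = 164 minutes.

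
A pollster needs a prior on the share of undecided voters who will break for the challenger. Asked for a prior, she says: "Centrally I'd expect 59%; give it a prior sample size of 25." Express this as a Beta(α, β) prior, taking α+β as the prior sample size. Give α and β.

Under the effective-sample-size interpretation, Beta(α, β) has prior mean α/(α+β) and prior sample size α+β.
So α+β = 25 and α/(α+β) = 0.59, giving α = 0.59·25 = 14.75 and β = 25 − 14.75 = 10.25.

α = 14.75, β = 10.25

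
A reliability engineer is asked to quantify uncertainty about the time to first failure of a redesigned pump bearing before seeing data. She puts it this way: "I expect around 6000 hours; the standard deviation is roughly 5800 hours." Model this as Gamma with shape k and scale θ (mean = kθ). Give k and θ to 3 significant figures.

k ≈ 1.07, θ ≈ 5610

For Gamma(k, scale θ): mean = kθ, variance = kθ², so CV = 1/√k.
CV = SD/mean = 5800/6000 = 0.9667, hence k = 1/CV² = 1.07.
Then θ = mean/k = 6000/1.07 = 5610.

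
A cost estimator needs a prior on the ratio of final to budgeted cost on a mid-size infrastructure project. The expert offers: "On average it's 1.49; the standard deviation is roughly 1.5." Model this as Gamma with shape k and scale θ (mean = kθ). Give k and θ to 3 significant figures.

k ≈ 0.987, θ ≈ 1.51

For Gamma(k, scale θ): mean = kθ, variance = kθ², so CV = 1/√k.
CV = SD/mean = 1.5/1.49 = 1.007, hence k = 1/CV² = 0.987.
Then θ = mean/k = 1.49/0.987 = 1.51.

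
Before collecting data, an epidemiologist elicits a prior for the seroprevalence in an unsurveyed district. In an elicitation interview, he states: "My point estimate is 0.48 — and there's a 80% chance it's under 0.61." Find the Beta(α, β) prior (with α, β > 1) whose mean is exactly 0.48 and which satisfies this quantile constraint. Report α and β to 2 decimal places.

With mean 0.48 fixed, write α = 0.48s, β = 0.52s where s = α+β.
Need P(θ < 0.61) = 0.8 under Beta(0.48s, 0.52s). Normal approximation: (q−m)/√(m(1−m)/s) ≈ z_{0.8} = 0.842, so s ≈ 0.48·0.52·(0.842)²/(0.61−0.48)² = 10.5.
At s = 10.5: P(θ<0.61) ≈ 0.799. Adjusting to match 0.8 gives s ≈ 10.53.
So α = 0.48·10.53 ≈ 5.06, β = 0.52·10.53 ≈ 5.48.

α ≈ 5.06, β ≈ 5.48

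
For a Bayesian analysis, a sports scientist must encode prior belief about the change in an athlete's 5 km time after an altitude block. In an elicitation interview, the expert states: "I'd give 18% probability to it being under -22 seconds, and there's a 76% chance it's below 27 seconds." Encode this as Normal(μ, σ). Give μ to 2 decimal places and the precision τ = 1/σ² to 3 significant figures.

μ = 5.66, τ = 0.0011

The p-quantile of Normal(μ,σ) is μ + z_p·σ, with z_{0.18} = -0.9154 and z_{0.76} = 0.7063.
Eliminate σ: μ = (z₂·x₁ − z₁·x₂)/(z₂ − z₁) = (0.7063·-22 − (-0.9154)·27)/1.622 = 5.66.
Then σ = (x₂ − x₁)/(z₂ − z₁) = (27 − -22)/1.622 = 30.22.
Precision τ = 1/σ² = 1/30.22² = 0.0011.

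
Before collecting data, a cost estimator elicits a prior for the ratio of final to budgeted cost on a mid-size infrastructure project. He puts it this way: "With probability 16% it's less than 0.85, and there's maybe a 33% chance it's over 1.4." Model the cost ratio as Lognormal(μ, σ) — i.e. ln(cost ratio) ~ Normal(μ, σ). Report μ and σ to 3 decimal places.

μ ≈ 0.183, σ ≈ 0.348

If T ~ Lognormal(μ,σ) then ln T ~ Normal(μ,σ), so the p-quantile of ln T is μ + z_p·σ.
ln(0.85) = -0.1625 and ln(1.4) = 0.3365; z_{0.16} = -0.9945, z_{0.67} = 0.4399.
σ = (0.3365 − -0.1625)/(0.4399 − (-0.9945)) = 0.348.
μ = -0.1625 − (-0.9945)·0.348 = 0.183.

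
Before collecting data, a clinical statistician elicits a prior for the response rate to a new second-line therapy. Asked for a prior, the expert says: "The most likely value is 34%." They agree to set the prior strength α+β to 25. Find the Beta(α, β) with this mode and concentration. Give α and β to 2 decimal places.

For α,β > 1 the Beta mode is (α−1)/(α+β−2). With α+β = 25, the mode is (α−1)/23.
Set (α−1)/23 = 0.34 → α = 1 + 0.34·23 = 8.82.
β = 25 − α = 16.18.

α = 8.82, β = 16.18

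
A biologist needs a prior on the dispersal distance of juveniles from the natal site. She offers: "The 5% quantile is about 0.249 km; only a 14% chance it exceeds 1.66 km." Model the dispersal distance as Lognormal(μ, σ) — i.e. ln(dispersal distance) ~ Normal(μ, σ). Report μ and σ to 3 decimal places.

If T ~ Lognormal(μ,σ) then ln T ~ Normal(μ,σ), so the p-quantile of ln T is μ + z_p·σ.
ln(0.249) = -1.39 and ln(1.66) = 0.5068; z_{0.05} = -1.645, z_{0.86} = 1.08.
σ = (0.5068 − -1.39)/(1.08 − (-1.645)) = 0.696.
μ = -1.39 − (-1.645)·0.696 = -0.245.

μ ≈ -0.245, σ ≈ 0.696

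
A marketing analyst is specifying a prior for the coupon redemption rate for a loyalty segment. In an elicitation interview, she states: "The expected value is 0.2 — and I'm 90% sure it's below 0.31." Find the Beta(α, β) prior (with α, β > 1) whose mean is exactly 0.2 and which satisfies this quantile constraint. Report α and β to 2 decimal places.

α ≈ 4.64, β ≈ 18.55

With mean 0.2 fixed, write α = 0.2s, β = 0.8s where s = α+β.
Need P(θ < 0.31) = 0.9 under Beta(0.2s, 0.8s). Normal approximation: (q−m)/√(m(1−m)/s) ≈ z_{0.9} = 1.28, so s ≈ 0.2·0.8·(1.28)²/(0.31−0.2)² = 21.7.
At s = 21.7: P(θ<0.31) ≈ 0.894. Adjusting to match 0.9 gives s ≈ 23.19.
So α = 0.2·23.19 ≈ 4.64, β = 0.8·23.19 ≈ 18.55.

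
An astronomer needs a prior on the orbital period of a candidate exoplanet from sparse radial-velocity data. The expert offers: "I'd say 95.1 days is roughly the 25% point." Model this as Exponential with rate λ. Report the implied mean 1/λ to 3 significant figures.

P(T < 95.1) = 1 − e^(−λ·95.1) = 0.25, so λ = −ln(1−0.25)/95.1 = −ln(0.75)/95.1 = 0.00303.
Mean = 1/λ = 331 days.

mean ≈ 331 days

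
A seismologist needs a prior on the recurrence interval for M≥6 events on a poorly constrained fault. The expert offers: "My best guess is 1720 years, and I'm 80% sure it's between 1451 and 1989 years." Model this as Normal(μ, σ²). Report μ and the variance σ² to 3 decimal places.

A symmetric 80% interval runs μ ± z·σ with z = 1.282.
Half-width = 269, so σ = 269/1.282 = 209.9018 and σ² = 44058.772.
μ is the stated best guess, 1720.000.

μ = 1720.000, σ² = 44058.772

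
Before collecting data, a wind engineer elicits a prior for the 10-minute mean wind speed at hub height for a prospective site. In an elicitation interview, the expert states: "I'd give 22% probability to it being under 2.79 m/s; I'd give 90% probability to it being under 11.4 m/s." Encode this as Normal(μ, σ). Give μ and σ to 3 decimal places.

The p-quantile of Normal(μ,σ) is μ + z_p·σ, with z_{0.22} = -0.7722 and z_{0.9} = 1.282.
Eliminate σ: μ = (z₂·x₁ − z₁·x₂)/(z₂ − z₁) = (1.282·2.79 − (-0.7722)·11.4)/2.054 = 6.027.
Then σ = (x₂ − x₁)/(z₂ − z₁) = (11.4 − 2.79)/2.054 = 4.192.

μ = 6.027, σ = 4.192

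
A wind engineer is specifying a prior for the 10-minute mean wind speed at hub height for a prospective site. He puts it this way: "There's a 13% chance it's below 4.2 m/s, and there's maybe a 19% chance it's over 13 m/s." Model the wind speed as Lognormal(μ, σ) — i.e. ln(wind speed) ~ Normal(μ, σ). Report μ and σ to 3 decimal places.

μ ≈ 2.070, σ ≈ 0.564

If T ~ Lognormal(μ,σ) then ln T ~ Normal(μ,σ), so the p-quantile of ln T is μ + z_p·σ.
ln(4.2) = 1.435 and ln(13) = 2.565; z_{0.13} = -1.126, z_{0.81} = 0.8779.
σ = (2.565 − 1.435)/(0.8779 − (-1.126)) = 0.564.
μ = 1.435 − (-1.126)·0.564 = 2.070.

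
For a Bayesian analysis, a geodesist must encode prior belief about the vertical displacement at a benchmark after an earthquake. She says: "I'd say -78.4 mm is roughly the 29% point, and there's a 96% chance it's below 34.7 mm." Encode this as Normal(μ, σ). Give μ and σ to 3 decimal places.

μ = -51.236, σ = 49.087

For Normal(μ,σ), the p-quantile is μ + z_p·σ. Here z_{0.29} = -0.5534, z_{0.96} = 1.751.
So -78.4 = μ − 0.5534σ and 34.7 = μ + 1.751σ.
Subtracting: σ = (34.7 − -78.4)/(1.751 − (-0.5534)) = 49.087.
Then μ = -78.4 − (-0.5534)·49.087 = -51.236.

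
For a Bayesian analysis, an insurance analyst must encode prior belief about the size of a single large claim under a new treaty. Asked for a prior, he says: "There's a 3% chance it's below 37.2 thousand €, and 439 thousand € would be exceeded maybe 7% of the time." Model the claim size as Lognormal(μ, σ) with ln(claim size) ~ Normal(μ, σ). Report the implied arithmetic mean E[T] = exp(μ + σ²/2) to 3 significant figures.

E[T] ≈ 194 thousand €

If T ~ Lognormal(μ,σ) then ln T ~ Normal(μ,σ), so the p-quantile of ln T is μ + z_p·σ.
ln(37.2) = 3.616 and ln(439) = 6.084; z_{0.03} = -1.881, z_{0.93} = 1.476.
σ = (6.084 − 3.616)/(1.476 − (-1.881)) = 0.735.
μ = 3.616 − (-1.881)·0.735 = 4.999.
E[T] = exp(μ + σ²/2) = exp(4.999 + 0.2704) = 194 thousand €.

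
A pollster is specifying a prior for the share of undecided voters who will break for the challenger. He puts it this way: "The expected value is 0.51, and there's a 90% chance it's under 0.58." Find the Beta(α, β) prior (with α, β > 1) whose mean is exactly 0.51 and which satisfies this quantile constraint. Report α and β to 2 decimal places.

With mean 0.51 fixed, write α = 0.51s, β = 0.49s where s = α+β.
Need P(θ < 0.58) = 0.9 under Beta(0.51s, 0.49s). Normal approximation: (q−m)/√(m(1−m)/s) ≈ z_{0.9} = 1.28, so s ≈ 0.51·0.49·(1.28)²/(0.58−0.51)² = 83.8.
At s = 83.8: P(θ<0.58) ≈ 0.901. Adjusting to match 0.9 gives s ≈ 83.31.
So α = 0.51·83.31 ≈ 42.49, β = 0.49·83.31 ≈ 40.82.

α ≈ 42.49, β ≈ 40.82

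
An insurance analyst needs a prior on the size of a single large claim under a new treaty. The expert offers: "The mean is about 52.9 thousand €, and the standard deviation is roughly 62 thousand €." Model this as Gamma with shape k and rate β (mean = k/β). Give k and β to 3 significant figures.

For Gamma(k, rate β): mean = k/β, variance = k/β², so CV = 1/√k.
CV = SD/mean = 62/52.9 = 1.172, hence k = 1/CV² = 0.728.
Then β = k/mean = 0.728/52.9 = 0.0138.

k ≈ 0.728, β ≈ 0.0138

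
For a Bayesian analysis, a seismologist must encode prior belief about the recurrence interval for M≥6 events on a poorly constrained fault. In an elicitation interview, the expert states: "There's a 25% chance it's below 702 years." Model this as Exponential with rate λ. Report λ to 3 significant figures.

P(T < 702.0) = 1 − e^(−λ·702.0) = 0.25, so λ = −ln(1−0.25)/702.0 = −ln(0.75)/702.0 = 0.00041.

λ ≈ 0.00041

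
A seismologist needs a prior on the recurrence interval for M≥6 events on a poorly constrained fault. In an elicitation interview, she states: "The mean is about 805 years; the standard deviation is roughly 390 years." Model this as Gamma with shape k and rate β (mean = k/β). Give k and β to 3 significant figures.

k ≈ 4.26, β ≈ 0.00529

For Gamma(k, rate β): mean = k/β, variance = k/β², so CV = 1/√k.
CV = SD/mean = 390/805 = 0.4845, hence k = 1/CV² = 4.26.
Then β = k/mean = 4.26/805 = 0.00529.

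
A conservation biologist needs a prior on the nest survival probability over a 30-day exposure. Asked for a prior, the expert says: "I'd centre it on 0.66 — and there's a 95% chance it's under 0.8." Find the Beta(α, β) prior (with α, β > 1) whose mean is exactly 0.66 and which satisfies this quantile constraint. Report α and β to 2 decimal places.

α ≈ 17.93, β ≈ 9.24

With mean 0.66 fixed, write α = 0.66s, β = 0.34s where s = α+β.
Need P(θ < 0.8) = 0.95 under Beta(0.66s, 0.34s). Normal approximation: (q−m)/√(m(1−m)/s) ≈ z_{0.95} = 1.64, so s ≈ 0.66·0.34·(1.64)²/(0.8−0.66)² = 31.0.
At s = 31.0: P(θ<0.8) ≈ 0.961. Adjusting to match 0.95 gives s ≈ 27.17.
So α = 0.66·27.17 ≈ 17.93, β = 0.34·27.17 ≈ 9.24.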